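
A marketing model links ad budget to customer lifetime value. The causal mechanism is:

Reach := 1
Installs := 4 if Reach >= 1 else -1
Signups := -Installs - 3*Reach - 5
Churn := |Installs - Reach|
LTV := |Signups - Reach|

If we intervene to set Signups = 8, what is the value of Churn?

3

The intervention breaks the incoming arrows to Signups: Signups := -Installs - 3*Reach - 5 no longer applies, and Signups = 8.
Churn is not downstream of the intervention, so its value is determined by the original equations.
Installs = 4 if Reach >= 1 else -1  [with Reach=1]  = 4
Churn = |Installs - Reach|  [with Installs=4, Reach=1]  = 3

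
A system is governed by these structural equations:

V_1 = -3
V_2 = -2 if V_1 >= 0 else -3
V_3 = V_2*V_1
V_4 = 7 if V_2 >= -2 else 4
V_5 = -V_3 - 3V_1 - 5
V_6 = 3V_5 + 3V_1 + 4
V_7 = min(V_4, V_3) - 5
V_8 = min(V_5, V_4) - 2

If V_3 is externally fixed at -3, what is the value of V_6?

The intervention breaks the incoming arrows to V_3: V_3 = V_2*V_1 no longer applies, and V_3 = -3.
V_5 = -V_3 - 3V_1 - 5  [with V_3=-3, V_1=-3]  = 7
V_6 = 3V_5 + 3V_1 + 4  [with V_5=7, V_1=-3]  = 16

16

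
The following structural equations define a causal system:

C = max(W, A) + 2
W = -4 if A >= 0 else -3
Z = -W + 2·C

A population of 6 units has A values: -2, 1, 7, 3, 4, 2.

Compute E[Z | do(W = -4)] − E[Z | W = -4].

Every unit gets W=-4 under the intervention. Z values become 4, 10, 22, 14, 16, 12; E[Z|do(W=-4)] = 13.
E[Z|W=-4] averages over only the 5 units with W=-4 (A = 1, 7, 3, 4, 2): Z = 10, 22, 14, 16, 12, mean 14.8.
Difference = 13 − 14.8 = -1.8.

-1.8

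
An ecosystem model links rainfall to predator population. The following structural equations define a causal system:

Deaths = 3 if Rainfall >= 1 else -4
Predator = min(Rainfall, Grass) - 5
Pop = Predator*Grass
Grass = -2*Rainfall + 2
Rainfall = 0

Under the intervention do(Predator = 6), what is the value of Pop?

12

do(Predator=6) replaces the equation Predator = min(Rainfall, Grass) - 5 with the constant Predator = 6.
Grass = -2*Rainfall + 2  [with Rainfall=0]  = 2
Pop = Predator*Grass  [with Predator=6, Grass=2]  = 12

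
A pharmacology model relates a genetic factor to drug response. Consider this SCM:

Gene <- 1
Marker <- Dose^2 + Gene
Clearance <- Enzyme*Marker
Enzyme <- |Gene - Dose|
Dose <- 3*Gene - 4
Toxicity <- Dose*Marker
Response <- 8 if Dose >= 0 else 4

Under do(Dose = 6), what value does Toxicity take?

222

Under do(Dose=6), the mechanism Dose <- 3*Gene - 4 is discarded; Dose is fixed at 6.
Marker = Dose^2 + Gene  [with Dose=6, Gene=1]  = 37
Toxicity = Dose*Marker  [with Dose=6, Marker=37]  = 222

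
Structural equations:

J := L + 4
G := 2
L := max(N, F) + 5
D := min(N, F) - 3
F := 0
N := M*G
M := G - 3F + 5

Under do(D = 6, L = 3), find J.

7

Setting D = 6, L = 3 by intervention discards those variables' equations.
J = L + 4  [with L=3]  = 7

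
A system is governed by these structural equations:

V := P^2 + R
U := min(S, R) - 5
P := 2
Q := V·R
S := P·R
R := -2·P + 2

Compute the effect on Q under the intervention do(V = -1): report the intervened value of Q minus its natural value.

6

Intervening sets V = -1 and removes its equation (V := P^2 + R).
R = -2·P + 2  [with P=2]  = -2
Q = V·R  [with V=-1, R=-2]  = 2
Without intervention: R = -2·P + 2  [with P=2]  = -2; V = P^2 + R  [with P=2, R=-2]  = 2; Q = V·R  [with V=2, R=-2]  = -4.
Change = 2 − (-4) = 6.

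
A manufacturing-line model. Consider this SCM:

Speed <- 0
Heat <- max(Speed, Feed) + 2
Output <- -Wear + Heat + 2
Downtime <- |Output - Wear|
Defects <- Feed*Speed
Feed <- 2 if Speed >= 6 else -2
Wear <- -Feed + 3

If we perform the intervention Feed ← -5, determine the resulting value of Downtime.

12

Under do(Feed=-5), the mechanism Feed <- 2 if Speed >= 6 else -2 is discarded; Feed is fixed at -5.
Heat = max(Speed, Feed) + 2  [with Speed=0, Feed=-5]  = 2
Wear = -Feed + 3  [with Feed=-5]  = 8
Output = -Wear + Heat + 2  [with Wear=8, Heat=2]  = -4
Downtime = |Output - Wear|  [with Output=-4, Wear=8]  = 12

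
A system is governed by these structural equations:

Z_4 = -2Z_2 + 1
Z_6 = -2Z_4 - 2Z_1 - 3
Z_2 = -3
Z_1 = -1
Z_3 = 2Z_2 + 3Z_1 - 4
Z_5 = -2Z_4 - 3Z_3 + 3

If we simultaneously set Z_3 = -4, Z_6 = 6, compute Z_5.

The joint intervention fixes Z_3 = -4, Z_6 = 6, removing each variable's own equation.
Z_4 = -2Z_2 + 1  [with Z_2=-3]  = 7
Z_5 = -2Z_4 - 3Z_3 + 3  [with Z_4=7, Z_3=-4]  = 1

1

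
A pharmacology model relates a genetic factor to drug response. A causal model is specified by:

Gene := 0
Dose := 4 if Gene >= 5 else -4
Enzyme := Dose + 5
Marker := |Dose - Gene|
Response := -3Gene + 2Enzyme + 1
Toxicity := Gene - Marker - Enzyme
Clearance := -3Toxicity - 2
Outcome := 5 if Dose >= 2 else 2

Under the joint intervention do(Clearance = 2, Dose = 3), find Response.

17

The joint intervention fixes Clearance = 2, Dose = 3, removing each variable's own equation.
Enzyme = Dose + 5  [with Dose=3]  = 8
Response = -3Gene + 2Enzyme + 1  [with Gene=0, Enzyme=8]  = 17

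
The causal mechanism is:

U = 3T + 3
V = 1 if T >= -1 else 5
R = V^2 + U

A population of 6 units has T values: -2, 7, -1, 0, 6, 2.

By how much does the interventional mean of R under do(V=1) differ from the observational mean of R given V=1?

-2.4

Every unit gets V=1 under the intervention. R values become -2, 25, 1, 4, 22, 10; E[R|do(V=1)] = 10.
Observing V=1 restricts to units where V's equation naturally yields 1: T ∈ {7, -1, 0, 6, 2}. In that subpopulation R = 25, 1, 4, 22, 10, mean 12.4.
Difference = 10 − 12.4 = -2.4.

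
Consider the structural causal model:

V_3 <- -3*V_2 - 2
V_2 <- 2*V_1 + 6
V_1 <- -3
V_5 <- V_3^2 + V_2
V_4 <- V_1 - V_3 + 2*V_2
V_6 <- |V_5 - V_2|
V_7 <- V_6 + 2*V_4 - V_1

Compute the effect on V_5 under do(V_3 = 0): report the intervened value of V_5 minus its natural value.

-4

do(V_3=0) replaces the equation V_3 <- -3*V_2 - 2 with the constant V_3 = 0.
V_2 = 2*V_1 + 6  [with V_1=-3]  = 0
V_5 = V_3^2 + V_2  [with V_3=0, V_2=0]  = 0
Without intervention: V_2 = 2*V_1 + 6  [with V_1=-3]  = 0; V_3 = -3*V_2 - 2  [with V_2=0]  = -2; V_5 = V_3^2 + V_2  [with V_3=-2, V_2=0]  = 4.
Change = 0 − 4 = -4.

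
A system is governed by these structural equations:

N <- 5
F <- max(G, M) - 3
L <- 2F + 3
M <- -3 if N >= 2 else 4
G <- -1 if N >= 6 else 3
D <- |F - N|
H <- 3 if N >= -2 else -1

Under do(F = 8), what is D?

3

The intervention breaks the incoming arrows to F: F <- max(G, M) - 3 no longer applies, and F = 8.
D = |F - N|  [with F=8, N=5]  = 3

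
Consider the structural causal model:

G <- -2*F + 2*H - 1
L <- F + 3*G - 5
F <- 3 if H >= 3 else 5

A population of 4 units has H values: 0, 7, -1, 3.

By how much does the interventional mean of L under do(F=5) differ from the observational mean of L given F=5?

16.5

Every unit gets F=5 under the intervention. L values become -33, 9, -39, -15; E[L|do(F=5)] = -19.5.
E[L|F=5] averages over only the 2 units with F=5 (H = 0, -1): L = -33, -39, mean -36.
Difference = -19.5 − (-36) = 16.5.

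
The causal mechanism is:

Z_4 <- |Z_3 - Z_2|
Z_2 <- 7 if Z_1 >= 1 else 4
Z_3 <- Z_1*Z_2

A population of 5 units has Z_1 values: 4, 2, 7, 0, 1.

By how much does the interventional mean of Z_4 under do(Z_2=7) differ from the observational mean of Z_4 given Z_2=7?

Under do(Z_2=7), Z_2's equation is replaced by Z_2=7 for every unit. Per-unit Z_4: 21, 7, 42, 7, 0. Mean = 15.4.
Observing Z_2=7 restricts to units where Z_2's equation naturally yields 7: Z_1 ∈ {4, 2, 7, 1}. In that subpopulation Z_4 = 21, 7, 42, 0, mean 17.5.
Difference = 15.4 − 17.5 = -2.1.

-2.1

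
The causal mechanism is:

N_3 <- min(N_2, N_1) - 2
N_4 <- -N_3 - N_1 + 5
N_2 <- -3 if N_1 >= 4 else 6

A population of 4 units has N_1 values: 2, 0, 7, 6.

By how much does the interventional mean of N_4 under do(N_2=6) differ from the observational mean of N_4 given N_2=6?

-5.25

Under do(N_2=6), N_2's equation is replaced by N_2=6 for every unit. Per-unit N_4: 3, 7, -6, -5. Mean = -0.25.
E[N_4|N_2=6] averages over only the 2 units with N_2=6 (N_1 = 2, 0): N_4 = 3, 7, mean 5.
Difference = -0.25 − 5 = -5.25.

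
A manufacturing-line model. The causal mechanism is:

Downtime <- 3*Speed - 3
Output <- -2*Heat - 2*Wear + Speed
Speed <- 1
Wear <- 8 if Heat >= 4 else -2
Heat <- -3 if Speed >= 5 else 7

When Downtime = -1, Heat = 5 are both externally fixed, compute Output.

-25

Setting Downtime = -1, Heat = 5 by intervention discards those variables' equations.
Wear = 8 if Heat >= 4 else -2  [with Heat=5]  = 8
Output = -2*Heat - 2*Wear + Speed  [with Heat=5, Wear=8, Speed=1]  = -25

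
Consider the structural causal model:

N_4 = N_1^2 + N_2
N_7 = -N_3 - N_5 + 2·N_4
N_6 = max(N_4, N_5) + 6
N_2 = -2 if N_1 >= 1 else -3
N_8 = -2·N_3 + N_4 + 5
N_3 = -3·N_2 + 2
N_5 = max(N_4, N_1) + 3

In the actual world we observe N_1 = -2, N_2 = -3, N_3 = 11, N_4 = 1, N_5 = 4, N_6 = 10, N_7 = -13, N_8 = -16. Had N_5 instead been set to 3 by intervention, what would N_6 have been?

9

The intervention breaks the incoming arrows to N_5: N_5 = max(N_4, N_1) + 3 no longer applies, and N_5 = 3.
N_2 = -2 if N_1 >= 1 else -3  [with N_1=-2]  = -3
N_4 = N_1^2 + N_2  [with N_1=-2, N_2=-3]  = 1
N_6 = max(N_4, N_5) + 6  [with N_4=1, N_5=3]  = 9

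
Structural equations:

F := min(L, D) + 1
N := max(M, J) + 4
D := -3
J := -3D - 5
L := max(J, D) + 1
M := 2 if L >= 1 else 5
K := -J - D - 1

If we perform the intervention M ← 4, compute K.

do(M=4) replaces the equation M := 2 if L >= 1 else 5 with the constant M = 4.
Since K is not a descendant of the intervened variable, it is unaffected.
J = -3D - 5  [with D=-3]  = 4
K = -J - D - 1  [with J=4, D=-3]  = -2

-2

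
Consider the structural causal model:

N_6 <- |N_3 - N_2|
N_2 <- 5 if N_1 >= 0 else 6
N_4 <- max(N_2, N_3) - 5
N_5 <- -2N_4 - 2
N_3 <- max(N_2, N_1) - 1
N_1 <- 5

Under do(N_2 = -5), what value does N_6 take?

9

Under do(N_2=-5), the mechanism N_2 <- 5 if N_1 >= 0 else 6 is discarded; N_2 is fixed at -5.
N_3 = max(N_2, N_1) - 1  [with N_2=-5, N_1=5]  = 4
N_6 = |N_3 - N_2|  [with N_3=4, N_2=-5]  = 9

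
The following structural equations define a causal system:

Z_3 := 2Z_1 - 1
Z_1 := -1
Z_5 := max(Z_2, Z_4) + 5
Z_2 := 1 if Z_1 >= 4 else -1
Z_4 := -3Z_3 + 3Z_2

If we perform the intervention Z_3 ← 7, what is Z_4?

The intervention breaks the incoming arrows to Z_3: Z_3 := 2Z_1 - 1 no longer applies, and Z_3 = 7.
Z_2 = 1 if Z_1 >= 4 else -1  [with Z_1=-1]  = -1
Z_4 = -3Z_3 + 3Z_2  [with Z_3=7, Z_2=-1]  = -24

-24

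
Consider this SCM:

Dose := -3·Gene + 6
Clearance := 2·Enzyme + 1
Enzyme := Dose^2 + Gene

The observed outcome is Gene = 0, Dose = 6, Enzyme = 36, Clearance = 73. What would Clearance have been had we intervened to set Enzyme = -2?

The intervention breaks the incoming arrows to Enzyme: Enzyme := Dose^2 + Gene no longer applies, and Enzyme = -2.
Clearance = 2·Enzyme + 1  [with Enzyme=-2]  = -3

-3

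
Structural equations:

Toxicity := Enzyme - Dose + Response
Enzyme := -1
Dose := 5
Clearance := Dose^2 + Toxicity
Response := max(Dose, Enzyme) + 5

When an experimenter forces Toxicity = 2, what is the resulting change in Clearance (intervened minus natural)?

-2

Intervening sets Toxicity = 2 and removes its equation (Toxicity := Enzyme - Dose + Response).
Clearance = Dose^2 + Toxicity  [with Dose=5, Toxicity=2]  = 27
Without intervention: Response = max(Dose, Enzyme) + 5  [with Dose=5, Enzyme=-1]  = 10; Toxicity = Enzyme - Dose + Response  [with Enzyme=-1, Dose=5, Response=10]  = 4; Clearance = Dose^2 + Toxicity  [with Dose=5, Toxicity=4]  = 29.
Change = 27 − 29 = -2.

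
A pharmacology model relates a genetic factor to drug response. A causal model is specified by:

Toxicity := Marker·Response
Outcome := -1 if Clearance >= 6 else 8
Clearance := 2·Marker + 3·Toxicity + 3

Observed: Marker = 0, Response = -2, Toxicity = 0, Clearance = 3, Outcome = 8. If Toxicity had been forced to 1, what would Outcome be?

-1

do(Toxicity=1) replaces the equation Toxicity := Marker·Response with the constant Toxicity = 1.
Clearance = 2·Marker + 3·Toxicity + 3  [with Marker=0, Toxicity=1]  = 6
Outcome = -1 if Clearance >= 6 else 8  [with Clearance=6]  = -1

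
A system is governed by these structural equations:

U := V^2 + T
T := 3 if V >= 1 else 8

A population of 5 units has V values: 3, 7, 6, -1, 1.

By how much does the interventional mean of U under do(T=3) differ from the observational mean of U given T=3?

do(T=3) breaks T's dependence on V. With T=3 fixed, U across the units is 12, 52, 39, 4, 4, mean 22.2.
E[U|T=3] averages over only the 4 units with T=3 (V = 3, 7, 6, 1): U = 12, 52, 39, 4, mean 26.75.
Difference = 22.2 − 26.75 = -4.55.

-4.55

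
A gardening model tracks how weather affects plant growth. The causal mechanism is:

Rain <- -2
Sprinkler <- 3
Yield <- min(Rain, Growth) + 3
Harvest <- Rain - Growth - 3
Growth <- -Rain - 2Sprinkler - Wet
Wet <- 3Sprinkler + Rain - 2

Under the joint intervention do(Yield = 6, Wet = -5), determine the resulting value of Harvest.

The joint intervention fixes Yield = 6, Wet = -5, removing each variable's own equation.
Growth = -Rain - 2Sprinkler - Wet  [with Rain=-2, Sprinkler=3, Wet=-5]  = 1
Harvest = Rain - Growth - 3  [with Rain=-2, Growth=1]  = -6

-6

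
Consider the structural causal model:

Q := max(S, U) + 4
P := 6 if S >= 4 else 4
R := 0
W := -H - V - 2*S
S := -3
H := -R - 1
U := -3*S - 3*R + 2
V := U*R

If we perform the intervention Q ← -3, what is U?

Under do(Q=-3), the mechanism Q := max(S, U) + 4 is discarded; Q is fixed at -3.
Since U is not a descendant of the intervened variable, it is unaffected.
U = -3*S - 3*R + 2  [with S=-3, R=0]  = 11

11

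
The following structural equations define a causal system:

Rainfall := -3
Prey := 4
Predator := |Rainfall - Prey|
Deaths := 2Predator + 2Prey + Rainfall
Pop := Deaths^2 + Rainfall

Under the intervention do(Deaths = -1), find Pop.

-2

Intervening sets Deaths = -1 and removes its equation (Deaths := 2Predator + 2Prey + Rainfall).
Pop = Deaths^2 + Rainfall  [with Deaths=-1, Rainfall=-3]  = -2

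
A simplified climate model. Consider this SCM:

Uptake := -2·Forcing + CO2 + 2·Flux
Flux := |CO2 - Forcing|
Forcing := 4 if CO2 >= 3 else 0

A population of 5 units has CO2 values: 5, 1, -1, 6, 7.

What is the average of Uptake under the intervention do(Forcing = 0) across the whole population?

Under do(Forcing=0), Forcing's equation is replaced by Forcing=0 for every unit. Per-unit Uptake: 15, 3, 1, 18, 21. Mean = 11.6.

11.6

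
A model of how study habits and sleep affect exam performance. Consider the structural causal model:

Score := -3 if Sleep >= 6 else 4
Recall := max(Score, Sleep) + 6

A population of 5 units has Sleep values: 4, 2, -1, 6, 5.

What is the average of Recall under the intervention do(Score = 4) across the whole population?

Every unit gets Score=4 under the intervention. Recall values become 10, 10, 10, 12, 11; E[Recall|do(Score=4)] = 10.6.

10.6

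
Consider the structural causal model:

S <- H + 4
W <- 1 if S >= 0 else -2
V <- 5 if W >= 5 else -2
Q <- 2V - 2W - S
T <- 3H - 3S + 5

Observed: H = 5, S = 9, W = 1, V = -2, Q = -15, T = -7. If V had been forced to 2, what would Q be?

Intervening sets V = 2 and removes its equation (V <- 5 if W >= 5 else -2).
S = H + 4  [with H=5]  = 9
W = 1 if S >= 0 else -2  [with S=9]  = 1
Q = 2V - 2W - S  [with V=2, W=1, S=9]  = -7

-7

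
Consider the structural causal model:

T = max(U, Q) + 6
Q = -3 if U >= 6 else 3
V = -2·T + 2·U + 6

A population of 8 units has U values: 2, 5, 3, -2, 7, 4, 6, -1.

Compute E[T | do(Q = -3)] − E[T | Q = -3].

do(Q=-3) breaks Q's dependence on U. With Q=-3 fixed, T across the units is 8, 11, 9, 4, 13, 10, 12, 5, mean 9.
E[T|Q=-3] averages over only the 2 units with Q=-3 (U = 7, 6): T = 13, 12, mean 12.5.
Difference = 9 − 12.5 = -3.5.

-3.5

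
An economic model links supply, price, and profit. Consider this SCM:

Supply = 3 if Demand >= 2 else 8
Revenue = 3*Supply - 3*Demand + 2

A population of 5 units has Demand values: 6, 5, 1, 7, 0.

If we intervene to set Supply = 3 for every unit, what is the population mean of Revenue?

Under do(Supply=3), Supply's equation is replaced by Supply=3 for every unit. Per-unit Revenue: -7, -4, 8, -10, 11. Mean = -0.4.

-0.4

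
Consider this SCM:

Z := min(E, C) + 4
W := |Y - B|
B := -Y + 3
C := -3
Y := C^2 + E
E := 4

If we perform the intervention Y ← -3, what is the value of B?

6

The intervention breaks the incoming arrows to Y: Y := C^2 + E no longer applies, and Y = -3.
B = -Y + 3  [with Y=-3]  = 6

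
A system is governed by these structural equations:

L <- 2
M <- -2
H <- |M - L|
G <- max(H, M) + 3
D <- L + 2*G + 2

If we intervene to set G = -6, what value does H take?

Under do(G=-6), the mechanism G <- max(H, M) + 3 is discarded; G is fixed at -6.
Since H is not a descendant of the intervened variable, it is unaffected.
H = |M - L|  [with M=-2, L=2]  = 4

4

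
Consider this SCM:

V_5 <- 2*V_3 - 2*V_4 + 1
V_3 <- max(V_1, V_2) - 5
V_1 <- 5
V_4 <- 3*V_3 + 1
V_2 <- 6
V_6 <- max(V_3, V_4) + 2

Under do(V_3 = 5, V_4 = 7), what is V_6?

9

Setting V_3 = 5, V_4 = 7 by intervention discards those variables' equations.
V_6 = max(V_3, V_4) + 2  [with V_3=5, V_4=7]  = 9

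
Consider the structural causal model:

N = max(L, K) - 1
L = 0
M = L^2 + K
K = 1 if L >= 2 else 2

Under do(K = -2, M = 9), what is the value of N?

-1

Setting K = -2, M = 9 by intervention discards those variables' equations.
N = max(L, K) - 1  [with L=0, K=-2]  = -1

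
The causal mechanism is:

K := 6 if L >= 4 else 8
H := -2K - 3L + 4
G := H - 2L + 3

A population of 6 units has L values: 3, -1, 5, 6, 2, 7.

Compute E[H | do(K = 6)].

-19

Every unit gets K=6 under the intervention. H values become -17, -5, -23, -26, -14, -29; E[H|do(K=6)] = -19.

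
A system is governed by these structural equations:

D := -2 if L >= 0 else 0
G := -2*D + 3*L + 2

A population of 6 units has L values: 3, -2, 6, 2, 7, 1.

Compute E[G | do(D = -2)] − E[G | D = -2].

-2.9

do(D=-2) breaks D's dependence on L. With D=-2 fixed, G across the units is 15, 0, 24, 12, 27, 9, mean 14.5.
Conditioning on D=-2 selects the 5 unit(s) with L ∈ {3, 6, 2, 7, 1}. Their G values: 15, 24, 12, 27, 9. Mean = 17.4.
Difference = 14.5 − 17.4 = -2.9.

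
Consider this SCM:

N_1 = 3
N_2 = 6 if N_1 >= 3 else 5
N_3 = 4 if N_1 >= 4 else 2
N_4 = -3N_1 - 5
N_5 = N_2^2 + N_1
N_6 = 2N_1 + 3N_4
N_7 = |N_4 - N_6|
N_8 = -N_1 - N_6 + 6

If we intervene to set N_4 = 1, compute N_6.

Under do(N_4=1), the mechanism N_4 = -3N_1 - 5 is discarded; N_4 is fixed at 1.
N_6 = 2N_1 + 3N_4  [with N_1=3, N_4=1]  = 9

9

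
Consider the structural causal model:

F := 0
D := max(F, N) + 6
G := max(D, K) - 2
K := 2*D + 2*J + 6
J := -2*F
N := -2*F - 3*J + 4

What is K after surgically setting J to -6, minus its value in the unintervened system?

24

do(J=-6) replaces the equation J := -2*F with the constant J = -6.
N = -2*F - 3*J + 4  [with F=0, J=-6]  = 22
D = max(F, N) + 6  [with F=0, N=22]  = 28
K = 2*D + 2*J + 6  [with D=28, J=-6]  = 50
Without intervention: J = -2*F  [with F=0]  = 0; N = -2*F - 3*J + 4  [with F=0, J=0]  = 4; D = max(F, N) + 6  [with F=0, N=4]  = 10; K = 2*D + 2*J + 6  [with D=10, J=0]  = 26.
Change = 50 − 26 = 24.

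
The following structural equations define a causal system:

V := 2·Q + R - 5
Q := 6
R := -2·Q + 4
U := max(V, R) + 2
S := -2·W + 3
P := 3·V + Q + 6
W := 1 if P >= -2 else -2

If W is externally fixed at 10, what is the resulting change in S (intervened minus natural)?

-18

Intervening sets W = 10 and removes its equation (W := 1 if P >= -2 else -2).
S = -2·W + 3  [with W=10]  = -17
Without intervention: R = -2·Q + 4  [with Q=6]  = -8; V = 2·Q + R - 5  [with Q=6, R=-8]  = -1; P = 3·V + Q + 6  [with V=-1, Q=6]  = 9; W = 1 if P >= -2 else -2  [with P=9]  = 1; S = -2·W + 3  [with W=1]  = 1.
Change = -17 − 1 = -18.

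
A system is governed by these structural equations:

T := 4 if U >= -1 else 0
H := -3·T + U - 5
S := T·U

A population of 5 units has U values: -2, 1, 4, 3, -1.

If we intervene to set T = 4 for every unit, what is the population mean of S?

4

Every unit gets T=4 under the intervention. S values become -8, 4, 16, 12, -4; E[S|do(T=4)] = 4.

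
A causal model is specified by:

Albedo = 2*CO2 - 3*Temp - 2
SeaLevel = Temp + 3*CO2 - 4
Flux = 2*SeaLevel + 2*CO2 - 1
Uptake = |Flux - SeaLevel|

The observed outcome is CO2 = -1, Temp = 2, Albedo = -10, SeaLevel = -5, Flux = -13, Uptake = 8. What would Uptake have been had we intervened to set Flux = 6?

11

The intervention breaks the incoming arrows to Flux: Flux = 2*SeaLevel + 2*CO2 - 1 no longer applies, and Flux = 6.
SeaLevel = Temp + 3*CO2 - 4  [with Temp=2, CO2=-1]  = -5
Uptake = |Flux - SeaLevel|  [with Flux=6, SeaLevel=-5]  = 11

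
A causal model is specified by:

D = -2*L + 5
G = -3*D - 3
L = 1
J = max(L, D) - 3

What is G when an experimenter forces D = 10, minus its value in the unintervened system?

-21

Under do(D=10), the mechanism D = -2*L + 5 is discarded; D is fixed at 10.
G = -3*D - 3  [with D=10]  = -33
Without intervention: D = -2*L + 5  [with L=1]  = 3; G = -3*D - 3  [with D=3]  = -12.
Change = -33 − (-12) = -21.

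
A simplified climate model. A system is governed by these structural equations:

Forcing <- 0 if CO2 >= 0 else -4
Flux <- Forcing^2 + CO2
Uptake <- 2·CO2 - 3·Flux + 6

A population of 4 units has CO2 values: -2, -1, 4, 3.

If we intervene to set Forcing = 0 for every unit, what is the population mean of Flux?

1

Every unit gets Forcing=0 under the intervention. Flux values become -2, -1, 4, 3; E[Flux|do(Forcing=0)] = 1.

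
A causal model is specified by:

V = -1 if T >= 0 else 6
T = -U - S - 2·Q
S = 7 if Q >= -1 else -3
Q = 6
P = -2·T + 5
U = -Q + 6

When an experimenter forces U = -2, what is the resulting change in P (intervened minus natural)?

-4

Under do(U=-2), the mechanism U = -Q + 6 is discarded; U is fixed at -2.
S = 7 if Q >= -1 else -3  [with Q=6]  = 7
T = -U - S - 2·Q  [with U=-2, S=7, Q=6]  = -17
P = -2·T + 5  [with T=-17]  = 39
Without intervention: U = -Q + 6  [with Q=6]  = 0; S = 7 if Q >= -1 else -3  [with Q=6]  = 7; T = -U - S - 2·Q  [with U=0, S=7, Q=6]  = -19; P = -2·T + 5  [with T=-19]  = 43.
Change = 39 − 43 = -4.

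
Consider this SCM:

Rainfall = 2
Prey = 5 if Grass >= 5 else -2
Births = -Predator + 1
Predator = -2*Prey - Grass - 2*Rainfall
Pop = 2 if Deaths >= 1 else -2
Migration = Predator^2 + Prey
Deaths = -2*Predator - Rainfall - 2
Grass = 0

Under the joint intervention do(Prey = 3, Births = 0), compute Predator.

-10

The joint intervention fixes Prey = 3, Births = 0, removing each variable's own equation.
Predator = -2*Prey - Grass - 2*Rainfall  [with Prey=3, Grass=0, Rainfall=2]  = -10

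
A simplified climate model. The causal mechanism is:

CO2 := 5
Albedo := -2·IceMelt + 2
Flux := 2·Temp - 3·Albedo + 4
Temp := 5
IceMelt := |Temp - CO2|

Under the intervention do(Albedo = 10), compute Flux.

-16

Intervening sets Albedo = 10 and removes its equation (Albedo := -2·IceMelt + 2).
Flux = 2·Temp - 3·Albedo + 4  [with Temp=5, Albedo=10]  = -16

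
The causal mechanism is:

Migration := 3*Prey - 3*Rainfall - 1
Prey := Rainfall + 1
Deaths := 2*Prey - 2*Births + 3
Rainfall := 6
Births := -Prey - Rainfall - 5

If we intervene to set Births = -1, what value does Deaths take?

The intervention breaks the incoming arrows to Births: Births := -Prey - Rainfall - 5 no longer applies, and Births = -1.
Prey = Rainfall + 1  [with Rainfall=6]  = 7
Deaths = 2*Prey - 2*Births + 3  [with Prey=7, Births=-1]  = 19

19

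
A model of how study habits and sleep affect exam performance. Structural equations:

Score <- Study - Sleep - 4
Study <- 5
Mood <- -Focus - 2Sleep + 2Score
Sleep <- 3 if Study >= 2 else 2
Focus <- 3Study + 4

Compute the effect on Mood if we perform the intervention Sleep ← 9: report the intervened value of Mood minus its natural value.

do(Sleep=9) replaces the equation Sleep <- 3 if Study >= 2 else 2 with the constant Sleep = 9.
Focus = 3Study + 4  [with Study=5]  = 19
Score = Study - Sleep - 4  [with Study=5, Sleep=9]  = -8
Mood = -Focus - 2Sleep + 2Score  [with Focus=19, Sleep=9, Score=-8]  = -53
Without intervention: Sleep = 3 if Study >= 2 else 2  [with Study=5]  = 3; Focus = 3Study + 4  [with Study=5]  = 19; Score = Study - Sleep - 4  [with Study=5, Sleep=3]  = -2; Mood = -Focus - 2Sleep + 2Score  [with Focus=19, Sleep=3, Score=-2]  = -29.
Change = -53 − (-29) = -24.

-24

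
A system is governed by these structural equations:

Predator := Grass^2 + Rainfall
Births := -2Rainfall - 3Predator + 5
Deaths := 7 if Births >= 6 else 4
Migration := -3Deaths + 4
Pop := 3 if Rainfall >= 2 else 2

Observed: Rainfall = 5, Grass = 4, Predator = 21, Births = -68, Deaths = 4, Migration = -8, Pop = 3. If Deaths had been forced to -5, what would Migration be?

The intervention breaks the incoming arrows to Deaths: Deaths := 7 if Births >= 6 else 4 no longer applies, and Deaths = -5.
Migration = -3Deaths + 4  [with Deaths=-5]  = 19

19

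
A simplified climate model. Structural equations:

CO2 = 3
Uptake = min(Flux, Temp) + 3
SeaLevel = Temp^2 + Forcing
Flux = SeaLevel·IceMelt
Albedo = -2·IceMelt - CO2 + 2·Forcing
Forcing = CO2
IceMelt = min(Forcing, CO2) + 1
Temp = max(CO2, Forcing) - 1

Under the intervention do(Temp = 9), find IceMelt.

4

The intervention breaks the incoming arrows to Temp: Temp = max(CO2, Forcing) - 1 no longer applies, and Temp = 9.
IceMelt is not downstream of the intervention, so its value is determined by the original equations.
Forcing = CO2  [with CO2=3]  = 3
IceMelt = min(Forcing, CO2) + 1  [with Forcing=3, CO2=3]  = 4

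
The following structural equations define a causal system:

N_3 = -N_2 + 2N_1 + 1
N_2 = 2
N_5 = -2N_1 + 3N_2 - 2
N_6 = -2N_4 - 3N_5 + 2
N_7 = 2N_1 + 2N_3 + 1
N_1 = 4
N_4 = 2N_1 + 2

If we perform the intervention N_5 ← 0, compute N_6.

-18

The intervention breaks the incoming arrows to N_5: N_5 = -2N_1 + 3N_2 - 2 no longer applies, and N_5 = 0.
N_4 = 2N_1 + 2  [with N_1=4]  = 10
N_6 = -2N_4 - 3N_5 + 2  [with N_4=10, N_5=0]  = -18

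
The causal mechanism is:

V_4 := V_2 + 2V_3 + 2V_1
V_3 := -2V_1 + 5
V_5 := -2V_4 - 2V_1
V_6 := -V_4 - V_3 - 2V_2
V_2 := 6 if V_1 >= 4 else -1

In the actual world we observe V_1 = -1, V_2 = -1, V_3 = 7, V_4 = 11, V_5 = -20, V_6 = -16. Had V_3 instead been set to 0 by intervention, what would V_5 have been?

8

do(V_3=0) replaces the equation V_3 := -2V_1 + 5 with the constant V_3 = 0.
V_2 = 6 if V_1 >= 4 else -1  [with V_1=-1]  = -1
V_4 = V_2 + 2V_3 + 2V_1  [with V_2=-1, V_3=0, V_1=-1]  = -3
V_5 = -2V_4 - 2V_1  [with V_4=-3, V_1=-1]  = 8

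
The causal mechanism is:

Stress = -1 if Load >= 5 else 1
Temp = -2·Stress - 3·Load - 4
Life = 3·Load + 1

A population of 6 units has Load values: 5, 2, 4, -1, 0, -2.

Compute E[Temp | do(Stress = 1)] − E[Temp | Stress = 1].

Under do(Stress=1), Stress's equation is replaced by Stress=1 for every unit. Per-unit Temp: -21, -12, -18, -3, -6, 0. Mean = -10.
Observing Stress=1 restricts to units where Stress's equation naturally yields 1: Load ∈ {2, 4, -1, 0, -2}. In that subpopulation Temp = -12, -18, -3, -6, 0, mean -7.8.
Difference = -10 − (-7.8) = -2.2.

-2.2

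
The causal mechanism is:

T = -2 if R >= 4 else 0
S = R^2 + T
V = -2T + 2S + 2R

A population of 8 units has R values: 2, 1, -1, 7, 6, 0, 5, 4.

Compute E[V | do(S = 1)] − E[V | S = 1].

8

Under do(S=1), S's equation is replaced by S=1 for every unit. Per-unit V: 6, 4, 0, 20, 18, 2, 16, 14. Mean = 10.
Observing S=1 restricts to units where S's equation naturally yields 1: R ∈ {1, -1}. In that subpopulation V = 4, 0, mean 2.
Difference = 10 − 2 = 8.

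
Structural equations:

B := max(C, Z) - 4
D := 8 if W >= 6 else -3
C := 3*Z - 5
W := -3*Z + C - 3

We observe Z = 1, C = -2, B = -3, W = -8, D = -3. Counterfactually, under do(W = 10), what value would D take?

Intervening sets W = 10 and removes its equation (W := -3*Z + C - 3).
D = 8 if W >= 6 else -3  [with W=10]  = 8

8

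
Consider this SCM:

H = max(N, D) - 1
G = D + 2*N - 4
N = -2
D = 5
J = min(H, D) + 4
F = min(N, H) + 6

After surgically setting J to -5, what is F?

4

do(J=-5) replaces the equation J = min(H, D) + 4 with the constant J = -5.
Since F is not a descendant of the intervened variable, it is unaffected.
H = max(N, D) - 1  [with N=-2, D=5]  = 4
F = min(N, H) + 6  [with N=-2, H=4]  = 4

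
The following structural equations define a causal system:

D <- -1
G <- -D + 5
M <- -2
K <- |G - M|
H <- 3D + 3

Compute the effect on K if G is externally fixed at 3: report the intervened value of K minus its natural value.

-3

do(G=3) replaces the equation G <- -D + 5 with the constant G = 3.
K = |G - M|  [with G=3, M=-2]  = 5
Without intervention: G = -D + 5  [with D=-1]  = 6; K = |G - M|  [with G=6, M=-2]  = 8.
Change = 5 − 8 = -3.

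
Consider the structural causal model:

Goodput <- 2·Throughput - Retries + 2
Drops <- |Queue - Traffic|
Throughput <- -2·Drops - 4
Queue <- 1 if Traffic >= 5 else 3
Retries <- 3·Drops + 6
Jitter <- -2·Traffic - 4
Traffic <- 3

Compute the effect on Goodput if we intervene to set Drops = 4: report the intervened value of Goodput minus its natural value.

-28

The intervention breaks the incoming arrows to Drops: Drops <- |Queue - Traffic| no longer applies, and Drops = 4.
Retries = 3·Drops + 6  [with Drops=4]  = 18
Throughput = -2·Drops - 4  [with Drops=4]  = -12
Goodput = 2·Throughput - Retries + 2  [with Throughput=-12, Retries=18]  = -40
Without intervention: Queue = 1 if Traffic >= 5 else 3  [with Traffic=3]  = 3; Drops = |Queue - Traffic|  [with Queue=3, Traffic=3]  = 0; Retries = 3·Drops + 6  [with Drops=0]  = 6; Throughput = -2·Drops - 4  [with Drops=0]  = -4; Goodput = 2·Throughput - Retries + 2  [with Throughput=-4, Retries=6]  = -12.
Change = -40 − (-12) = -28.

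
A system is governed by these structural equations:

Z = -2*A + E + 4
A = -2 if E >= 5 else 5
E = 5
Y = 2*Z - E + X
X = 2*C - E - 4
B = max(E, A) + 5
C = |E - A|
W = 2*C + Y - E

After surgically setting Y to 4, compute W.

do(Y=4) replaces the equation Y = 2*Z - E + X with the constant Y = 4.
A = -2 if E >= 5 else 5  [with E=5]  = -2
C = |E - A|  [with E=5, A=-2]  = 7
W = 2*C + Y - E  [with C=7, Y=4, E=5]  = 13

13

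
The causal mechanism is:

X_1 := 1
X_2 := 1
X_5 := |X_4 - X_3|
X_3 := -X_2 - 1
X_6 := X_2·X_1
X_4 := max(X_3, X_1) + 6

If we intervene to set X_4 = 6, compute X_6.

1

Under do(X_4=6), the mechanism X_4 := max(X_3, X_1) + 6 is discarded; X_4 is fixed at 6.
Since X_6 is not a descendant of the intervened variable, it is unaffected.
X_6 = X_2·X_1  [with X_2=1, X_1=1]  = 1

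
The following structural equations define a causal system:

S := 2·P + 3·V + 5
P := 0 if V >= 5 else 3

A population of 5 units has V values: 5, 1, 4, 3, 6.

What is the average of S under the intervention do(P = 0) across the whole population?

The intervention sets P=0 in all 5 units regardless of V. Recomputing S per unit gives 20, 8, 17, 14, 23; average 16.4.

16.4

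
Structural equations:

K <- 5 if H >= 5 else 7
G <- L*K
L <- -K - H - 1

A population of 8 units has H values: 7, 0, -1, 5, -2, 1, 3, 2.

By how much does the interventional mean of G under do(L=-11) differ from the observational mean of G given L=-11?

Every unit gets L=-11 under the intervention. G values become -55, -77, -77, -55, -77, -77, -77, -77; E[G|do(L=-11)] = -71.5.
E[G|L=-11] averages over only the 2 units with L=-11 (H = 5, 3): G = -55, -77, mean -66.
Difference = -71.5 − (-66) = -5.5.

-5.5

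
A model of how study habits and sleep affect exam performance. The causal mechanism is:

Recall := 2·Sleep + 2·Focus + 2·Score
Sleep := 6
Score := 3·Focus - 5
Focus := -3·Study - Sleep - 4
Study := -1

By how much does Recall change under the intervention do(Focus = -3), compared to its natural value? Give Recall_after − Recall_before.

do(Focus=-3) replaces the equation Focus := -3·Study - Sleep - 4 with the constant Focus = -3.
Score = 3·Focus - 5  [with Focus=-3]  = -14
Recall = 2·Sleep + 2·Focus + 2·Score  [with Sleep=6, Focus=-3, Score=-14]  = -22
Without intervention: Focus = -3·Study - Sleep - 4  [with Study=-1, Sleep=6]  = -7; Score = 3·Focus - 5  [with Focus=-7]  = -26; Recall = 2·Sleep + 2·Focus + 2·Score  [with Sleep=6, Focus=-7, Score=-26]  = -54.
Change = -22 − (-54) = 32.

32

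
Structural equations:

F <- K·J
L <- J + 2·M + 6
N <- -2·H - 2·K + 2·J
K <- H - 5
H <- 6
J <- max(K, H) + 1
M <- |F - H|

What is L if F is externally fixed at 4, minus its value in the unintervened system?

2

Under do(F=4), the mechanism F <- K·J is discarded; F is fixed at 4.
K = H - 5  [with H=6]  = 1
J = max(K, H) + 1  [with K=1, H=6]  = 7
M = |F - H|  [with F=4, H=6]  = 2
L = J + 2·M + 6  [with J=7, M=2]  = 17
Without intervention: K = H - 5  [with H=6]  = 1; J = max(K, H) + 1  [with K=1, H=6]  = 7; F = K·J  [with K=1, J=7]  = 7; M = |F - H|  [with F=7, H=6]  = 1; L = J + 2·M + 6  [with J=7, M=1]  = 15.
Change = 17 − 15 = 2.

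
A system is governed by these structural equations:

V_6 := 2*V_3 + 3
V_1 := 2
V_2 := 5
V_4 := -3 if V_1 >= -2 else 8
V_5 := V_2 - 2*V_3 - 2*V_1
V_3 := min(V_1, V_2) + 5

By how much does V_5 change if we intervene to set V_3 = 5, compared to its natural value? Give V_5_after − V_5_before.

do(V_3=5) replaces the equation V_3 := min(V_1, V_2) + 5 with the constant V_3 = 5.
V_5 = V_2 - 2*V_3 - 2*V_1  [with V_2=5, V_3=5, V_1=2]  = -9
Without intervention: V_3 = min(V_1, V_2) + 5  [with V_1=2, V_2=5]  = 7; V_5 = V_2 - 2*V_3 - 2*V_1  [with V_2=5, V_3=7, V_1=2]  = -13.
Change = -9 − (-13) = 4.

4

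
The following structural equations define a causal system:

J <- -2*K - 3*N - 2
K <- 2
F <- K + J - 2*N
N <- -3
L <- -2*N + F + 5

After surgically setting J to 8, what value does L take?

27

do(J=8) replaces the equation J <- -2*K - 3*N - 2 with the constant J = 8.
F = K + J - 2*N  [with K=2, J=8, N=-3]  = 16
L = -2*N + F + 5  [with N=-3, F=16]  = 27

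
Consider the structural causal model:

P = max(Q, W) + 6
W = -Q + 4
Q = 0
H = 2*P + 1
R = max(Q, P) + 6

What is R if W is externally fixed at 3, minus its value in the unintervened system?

-1

Under do(W=3), the mechanism W = -Q + 4 is discarded; W is fixed at 3.
P = max(Q, W) + 6  [with Q=0, W=3]  = 9
R = max(Q, P) + 6  [with Q=0, P=9]  = 15
Without intervention: W = -Q + 4  [with Q=0]  = 4; P = max(Q, W) + 6  [with Q=0, W=4]  = 10; R = max(Q, P) + 6  [with Q=0, P=10]  = 16.
Change = 15 − 16 = -1.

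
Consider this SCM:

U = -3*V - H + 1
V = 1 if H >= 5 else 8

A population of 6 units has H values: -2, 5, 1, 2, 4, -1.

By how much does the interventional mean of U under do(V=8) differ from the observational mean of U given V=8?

The intervention sets V=8 in all 6 units regardless of H. Recomputing U per unit gives -21, -28, -24, -25, -27, -22; average -24.5.
Conditioning on V=8 selects the 5 unit(s) with H ∈ {-2, 1, 2, 4, -1}. Their U values: -21, -24, -25, -27, -22. Mean = -23.8.
Difference = -24.5 − (-23.8) = -0.7.

-0.7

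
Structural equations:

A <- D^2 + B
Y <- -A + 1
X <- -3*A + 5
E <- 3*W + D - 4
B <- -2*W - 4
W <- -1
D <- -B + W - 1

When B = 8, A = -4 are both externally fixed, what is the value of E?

The joint intervention fixes B = 8, A = -4, removing each variable's own equation.
D = -B + W - 1  [with B=8, W=-1]  = -10
E = 3*W + D - 4  [with W=-1, D=-10]  = -17

-17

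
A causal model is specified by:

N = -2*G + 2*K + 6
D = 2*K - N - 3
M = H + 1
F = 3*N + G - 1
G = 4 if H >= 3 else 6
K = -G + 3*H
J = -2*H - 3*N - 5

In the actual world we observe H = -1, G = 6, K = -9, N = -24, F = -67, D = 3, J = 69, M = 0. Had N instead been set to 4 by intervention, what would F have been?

17

Intervening sets N = 4 and removes its equation (N = -2*G + 2*K + 6).
G = 4 if H >= 3 else 6  [with H=-1]  = 6
F = 3*N + G - 1  [with N=4, G=6]  = 17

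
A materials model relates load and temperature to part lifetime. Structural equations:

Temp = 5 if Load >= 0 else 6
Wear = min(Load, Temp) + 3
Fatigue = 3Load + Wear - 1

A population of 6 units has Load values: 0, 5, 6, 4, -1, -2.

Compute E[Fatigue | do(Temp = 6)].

Every unit gets Temp=6 under the intervention. Fatigue values become 2, 22, 26, 18, -2, -6; E[Fatigue|do(Temp=6)] = 10.

10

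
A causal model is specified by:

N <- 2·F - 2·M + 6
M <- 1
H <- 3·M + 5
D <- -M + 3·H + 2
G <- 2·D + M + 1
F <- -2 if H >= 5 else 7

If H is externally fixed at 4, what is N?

Under do(H=4), the mechanism H <- 3·M + 5 is discarded; H is fixed at 4.
F = -2 if H >= 5 else 7  [with H=4]  = 7
N = 2·F - 2·M + 6  [with F=7, M=1]  = 18

18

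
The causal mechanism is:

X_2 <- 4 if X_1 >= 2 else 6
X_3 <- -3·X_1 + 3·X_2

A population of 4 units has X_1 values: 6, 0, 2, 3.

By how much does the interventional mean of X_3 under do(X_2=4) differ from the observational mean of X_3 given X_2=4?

do(X_2=4) breaks X_2's dependence on X_1. With X_2=4 fixed, X_3 across the units is -6, 12, 6, 3, mean 3.75.
E[X_3|X_2=4] averages over only the 3 units with X_2=4 (X_1 = 6, 2, 3): X_3 = -6, 6, 3, mean 1.
Difference = 3.75 − 1 = 2.75.

2.75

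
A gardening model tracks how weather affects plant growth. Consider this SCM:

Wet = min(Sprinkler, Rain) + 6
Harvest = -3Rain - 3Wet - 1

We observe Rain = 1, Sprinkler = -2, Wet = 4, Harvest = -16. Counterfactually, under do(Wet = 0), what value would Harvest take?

-4

The intervention breaks the incoming arrows to Wet: Wet = min(Sprinkler, Rain) + 6 no longer applies, and Wet = 0.
Harvest = -3Rain - 3Wet - 1  [with Rain=1, Wet=0]  = -4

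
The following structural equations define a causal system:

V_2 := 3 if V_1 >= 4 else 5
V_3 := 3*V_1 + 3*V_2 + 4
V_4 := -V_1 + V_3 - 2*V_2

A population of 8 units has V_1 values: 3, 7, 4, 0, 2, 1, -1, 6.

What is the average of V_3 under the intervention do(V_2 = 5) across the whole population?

27.25

Under do(V_2=5), V_2's equation is replaced by V_2=5 for every unit. Per-unit V_3: 28, 40, 31, 19, 25, 22, 16, 37. Mean = 27.25.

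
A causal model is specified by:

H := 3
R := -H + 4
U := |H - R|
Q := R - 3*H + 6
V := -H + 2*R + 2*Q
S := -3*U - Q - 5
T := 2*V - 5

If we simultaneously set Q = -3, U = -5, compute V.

The joint intervention fixes Q = -3, U = -5, removing each variable's own equation.
R = -H + 4  [with H=3]  = 1
V = -H + 2*R + 2*Q  [with H=3, R=1, Q=-3]  = -7

-7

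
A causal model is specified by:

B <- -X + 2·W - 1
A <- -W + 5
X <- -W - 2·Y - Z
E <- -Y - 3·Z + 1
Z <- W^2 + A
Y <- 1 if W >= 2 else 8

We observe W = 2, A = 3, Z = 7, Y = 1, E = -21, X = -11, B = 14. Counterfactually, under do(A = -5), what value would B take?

6

Under do(A=-5), the mechanism A <- -W + 5 is discarded; A is fixed at -5.
Z = W^2 + A  [with W=2, A=-5]  = -1
Y = 1 if W >= 2 else 8  [with W=2]  = 1
X = -W - 2·Y - Z  [with W=2, Y=1, Z=-1]  = -3
B = -X + 2·W - 1  [with X=-3, W=2]  = 6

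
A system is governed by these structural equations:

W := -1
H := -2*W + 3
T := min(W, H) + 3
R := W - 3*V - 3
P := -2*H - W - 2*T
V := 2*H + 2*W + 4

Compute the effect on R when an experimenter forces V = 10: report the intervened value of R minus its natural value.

6

Under do(V=10), the mechanism V := 2*H + 2*W + 4 is discarded; V is fixed at 10.
R = W - 3*V - 3  [with W=-1, V=10]  = -34
Without intervention: H = -2*W + 3  [with W=-1]  = 5; V = 2*H + 2*W + 4  [with H=5, W=-1]  = 12; R = W - 3*V - 3  [with W=-1, V=12]  = -40.
Change = -34 − (-40) = 6.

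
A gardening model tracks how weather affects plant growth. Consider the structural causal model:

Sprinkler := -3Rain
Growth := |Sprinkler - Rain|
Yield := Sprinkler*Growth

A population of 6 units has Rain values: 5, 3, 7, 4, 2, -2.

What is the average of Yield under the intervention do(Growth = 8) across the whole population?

do(Growth=8) breaks Growth's dependence on Rain. With Growth=8 fixed, Yield across the units is -120, -72, -168, -96, -48, 48, mean -76.

-76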